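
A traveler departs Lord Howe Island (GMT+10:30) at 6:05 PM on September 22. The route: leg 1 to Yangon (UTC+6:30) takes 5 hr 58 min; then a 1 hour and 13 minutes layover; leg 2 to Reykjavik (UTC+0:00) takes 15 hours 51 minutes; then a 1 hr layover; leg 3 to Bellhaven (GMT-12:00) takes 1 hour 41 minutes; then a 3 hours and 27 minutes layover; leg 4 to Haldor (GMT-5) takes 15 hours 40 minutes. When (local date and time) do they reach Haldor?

11:25 PM on Sep 23

Convert departure to UTC: 6:05 PM − 10:30 = 7:35 AM UTC on Sep 22.
Add 5 hours 58 minutes leg 1 → 1:33 PM UTC.
Add 1 hour 13 minutes layover in Yangon → 2:46 PM UTC.
Add 15 hours 51 minutes leg 2 → 6:37 AM UTC (Sep 23).
Add 1 hour layover in Reykjavik → 7:37 AM UTC.
Add 1 hour 41 minutes leg 3 → 9:18 AM UTC.
Add 3 hours 27 minutes layover in Bellhaven → 12:45 PM UTC.
Add 15 hours 40 minutes leg 4 → 4:25 AM UTC (Sep 24).
Haldor is UTC−5:00, so local arrival = 4:25 AM − 5:00 = 11:25 PM on Sep 23.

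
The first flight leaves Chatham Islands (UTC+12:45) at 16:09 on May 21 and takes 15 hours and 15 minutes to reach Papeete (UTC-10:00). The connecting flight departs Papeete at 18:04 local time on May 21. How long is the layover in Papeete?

9 hours 25 minutes

Convert departure to UTC: 16:09 − 12:45 = 03:24 UTC on May 21.
Add 15 hours 15 minutes flight time → 18:39 UTC.
Papeete is UTC−10:00, so local arrival = 18:39 − 10:00 = 08:39 on May 21.
Layover = 18:04 − 08:39 = 9 hours 25 minutes.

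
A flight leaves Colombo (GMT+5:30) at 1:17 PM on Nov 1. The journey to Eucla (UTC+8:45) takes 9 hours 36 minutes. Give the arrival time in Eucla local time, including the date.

Convert departure to UTC: 1:17 PM − 5:30 = 7:47 AM UTC on Nov 1.
Add 9 hours 36 minutes travel time → 5:23 PM UTC.
Eucla is UTC+8:45, so local arrival = 5:23 PM + 8:45 = 2:08 AM on Nov 2.

2:08 AM on November 2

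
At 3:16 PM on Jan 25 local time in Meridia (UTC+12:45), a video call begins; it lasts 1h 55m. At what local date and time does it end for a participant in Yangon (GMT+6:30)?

10:56 AM on January 25

Yangon is 6:15 behind Meridia.
After 1 hour and 55 minutes it is 5:11 PM in Meridia.
Shift by the zone difference: 5:11 PM − 6:15 = 10:56 AM on Jan 25 in Yangon.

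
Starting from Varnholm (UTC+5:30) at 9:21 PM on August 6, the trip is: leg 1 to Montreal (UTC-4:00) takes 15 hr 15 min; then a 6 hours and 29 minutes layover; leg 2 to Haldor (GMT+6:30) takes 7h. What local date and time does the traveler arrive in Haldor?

3:05 AM on August 8

Convert departure to UTC: 9:21 PM − 5:30 = 3:51 PM UTC on Aug 6.
Add 15 hours 15 minutes leg 1 → 7:06 AM UTC (Aug 7).
Add 6 hours 29 minutes layover in Montreal → 1:35 PM UTC.
Add 7 hours leg 2 → 8:35 PM UTC.
Haldor is UTC+6:30, so local arrival = 8:35 PM + 6:30 = 3:05 AM on Aug 8.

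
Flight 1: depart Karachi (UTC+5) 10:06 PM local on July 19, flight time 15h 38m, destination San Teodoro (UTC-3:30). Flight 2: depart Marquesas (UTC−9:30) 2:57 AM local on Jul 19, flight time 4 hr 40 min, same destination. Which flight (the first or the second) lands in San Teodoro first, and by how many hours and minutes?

the second, by 15 hours 37 minutes

Flight 1 in UTC: 10:06 PM − 5:00 = 5:06 PM on Jul 19.
+15 hours and 38 minutes → arrive 8:44 AM UTC on Jul 20.
Flight 2 in UTC: 2:57 AM + 9:30 = 12:27 PM on Jul 19.
+4 hours 40 minutes → arrive 5:07 PM UTC on Jul 19.
Flight 2 lands earlier by 15 hours 37 minutes.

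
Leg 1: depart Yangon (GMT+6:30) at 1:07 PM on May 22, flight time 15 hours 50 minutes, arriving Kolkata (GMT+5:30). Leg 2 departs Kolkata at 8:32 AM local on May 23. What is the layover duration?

Convert departure to UTC: 1:07 PM − 6:30 = 6:37 AM UTC on May 22.
Add 15 hours 50 minutes flight time → 10:27 PM UTC.
Kolkata is UTC+5:30, so local arrival = 10:27 PM + 5:30 = 3:57 AM on May 23.
Layover = 8:32 AM − 3:57 AM = 4 hours 35 minutes.

4 hours 35 minutes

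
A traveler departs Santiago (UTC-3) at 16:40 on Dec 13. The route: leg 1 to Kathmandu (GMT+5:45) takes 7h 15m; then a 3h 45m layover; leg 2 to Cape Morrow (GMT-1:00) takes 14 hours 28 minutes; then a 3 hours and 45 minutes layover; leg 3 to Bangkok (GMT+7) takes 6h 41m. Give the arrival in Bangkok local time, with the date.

Convert departure to UTC: 16:40 + 3:00 = 19:40 UTC on Dec 13.
Add 7 hours 15 minutes leg 1 → 02:55 UTC (Dec 14).
Add 3 hours and 45 minutes layover in Kathmandu → 06:40 UTC.
Add 14 hours and 28 minutes leg 2 → 21:08 UTC.
Add 3 hours and 45 minutes layover in Cape Morrow → 00:53 UTC (Dec 15).
Add 6 hours 41 minutes leg 3 → 07:34 UTC.
Bangkok is UTC+7:00, so local arrival = 07:34 + 7:00 = 14:34 on Dec 15.

14:34 on December 15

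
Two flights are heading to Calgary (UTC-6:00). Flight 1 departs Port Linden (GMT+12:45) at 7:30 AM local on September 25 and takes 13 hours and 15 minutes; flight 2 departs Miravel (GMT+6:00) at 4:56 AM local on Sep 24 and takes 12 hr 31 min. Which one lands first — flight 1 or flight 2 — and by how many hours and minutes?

the second, by 20 hours 33 minutes

Flight 1 in UTC: 7:30 AM − 12:45 = 6:45 PM on Sep 24.
+13 hours and 15 minutes → arrive 8:00 AM UTC on Sep 25.
Flight 2 in UTC: 4:56 AM − 6:00 = 10:56 PM on Sep 23.
+12 hours 31 minutes → arrive 11:27 AM UTC on Sep 24.
Flight 2 lands earlier by 20 hours 33 minutes.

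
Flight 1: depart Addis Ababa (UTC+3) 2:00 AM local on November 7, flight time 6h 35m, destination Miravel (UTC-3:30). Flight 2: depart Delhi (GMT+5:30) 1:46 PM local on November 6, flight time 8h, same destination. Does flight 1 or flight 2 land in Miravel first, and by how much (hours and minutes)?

the second, by 13 hours 19 minutes

Flight 1 in UTC: 2:00 AM − 3:00 = 11:00 PM on Nov 6.
+6 hours and 35 minutes → arrive 5:35 AM UTC on Nov 7.
Flight 2 in UTC: 1:46 PM − 5:30 = 8:16 AM on Nov 6.
+8 hours → arrive 4:16 PM UTC on Nov 6.
Flight 2 lands earlier by 13 hours 19 minutes.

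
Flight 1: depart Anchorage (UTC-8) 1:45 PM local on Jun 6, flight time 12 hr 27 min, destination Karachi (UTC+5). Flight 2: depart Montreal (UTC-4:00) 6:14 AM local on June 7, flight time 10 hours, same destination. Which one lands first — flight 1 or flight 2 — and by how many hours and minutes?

the first, by 10 hours 2 minutes

Flight 1 in UTC: 1:45 PM + 8:00 = 9:45 PM on Jun 6.
+12 hours 27 minutes → arrive 10:12 AM UTC on Jun 7.
Flight 2 in UTC: 6:14 AM + 4:00 = 10:14 AM on Jun 7.
+10 hours → arrive 8:14 PM UTC on Jun 7.
Flight 1 lands earlier by 10 hours 2 minutes.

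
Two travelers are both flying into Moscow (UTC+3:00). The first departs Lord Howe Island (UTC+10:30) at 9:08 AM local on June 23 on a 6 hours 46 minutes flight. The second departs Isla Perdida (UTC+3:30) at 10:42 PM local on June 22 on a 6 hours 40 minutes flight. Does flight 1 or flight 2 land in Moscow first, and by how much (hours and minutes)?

the second, by 3 hours 32 minutes

Flight 1 in UTC: 9:08 AM − 10:30 = 10:38 PM on Jun 22.
+6 hours 46 minutes → arrive 5:24 AM UTC on Jun 23.
Flight 2 in UTC: 10:42 PM − 3:30 = 7:12 PM on Jun 22.
+6 hours 40 minutes → arrive 1:52 AM UTC on Jun 23.
Flight 2 lands earlier by 3 hours 32 minutes.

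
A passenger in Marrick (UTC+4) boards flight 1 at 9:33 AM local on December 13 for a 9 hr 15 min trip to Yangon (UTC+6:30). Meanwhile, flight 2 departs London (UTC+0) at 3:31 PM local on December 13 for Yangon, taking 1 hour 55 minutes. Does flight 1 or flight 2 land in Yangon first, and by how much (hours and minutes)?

the first, by 2 hours 38 minutes

Flight 1 in UTC: 9:33 AM − 4:00 = 5:33 AM on Dec 13.
+9 hours 15 minutes → arrive 2:48 PM UTC on Dec 13.
Flight 2 departs at 3:31 PM UTC (Dec 13).
+1 hour 55 minutes → arrive 5:26 PM UTC on Dec 13.
Flight 1 lands earlier by 2 hours 38 minutes.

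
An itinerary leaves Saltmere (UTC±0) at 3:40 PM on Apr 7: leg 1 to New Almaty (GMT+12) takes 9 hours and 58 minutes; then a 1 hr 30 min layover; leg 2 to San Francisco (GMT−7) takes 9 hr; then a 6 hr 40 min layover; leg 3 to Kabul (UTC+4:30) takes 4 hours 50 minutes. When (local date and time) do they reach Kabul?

Saltmere is at UTC+0, so departure is already 3:40 PM UTC on Apr 7.
Add 9 hours and 58 minutes leg 1 → 1:38 AM UTC (Apr 8).
Add 1 hour and 30 minutes layover in New Almaty → 3:08 AM UTC.
Add 9 hours leg 2 → 12:08 PM UTC.
Add 6 hours and 40 minutes layover in San Francisco → 6:48 PM UTC.
Add 4 hours and 50 minutes leg 3 → 11:38 PM UTC.
Kabul is UTC+4:30, so local arrival = 11:38 PM + 4:30 = 4:08 AM on Apr 9.

4:08 AM on April 9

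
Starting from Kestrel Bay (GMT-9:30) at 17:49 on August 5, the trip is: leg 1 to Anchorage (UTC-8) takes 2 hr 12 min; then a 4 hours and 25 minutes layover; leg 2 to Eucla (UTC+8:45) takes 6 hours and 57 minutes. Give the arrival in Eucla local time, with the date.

Convert departure to UTC: 17:49 + 9:30 = 03:19 UTC on Aug 6.
Add 2 hours 12 minutes leg 1 → 05:31 UTC.
Add 4 hours and 25 minutes layover in Anchorage → 09:56 UTC.
Add 6 hours 57 minutes leg 2 → 16:53 UTC.
Eucla is UTC+8:45, so local arrival = 16:53 + 8:45 = 01:38 on Aug 7.

01:38 on Aug 7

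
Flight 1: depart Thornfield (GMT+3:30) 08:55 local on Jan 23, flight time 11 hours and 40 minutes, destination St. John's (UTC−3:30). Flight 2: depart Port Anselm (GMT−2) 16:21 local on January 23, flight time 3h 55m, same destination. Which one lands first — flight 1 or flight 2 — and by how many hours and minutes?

the first, by 5 hours 11 minutes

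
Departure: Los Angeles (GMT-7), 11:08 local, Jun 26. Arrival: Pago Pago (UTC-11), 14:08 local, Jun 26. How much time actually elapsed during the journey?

7 hours

Departure in UTC: 11:08 + 7:00 = 18:08 on Jun 26.
Arrival in UTC: 14:08 + 11:00 = 01:08 on Jun 27.
Elapsed = 01:08 − 18:08 (+1 day) = 7 hours.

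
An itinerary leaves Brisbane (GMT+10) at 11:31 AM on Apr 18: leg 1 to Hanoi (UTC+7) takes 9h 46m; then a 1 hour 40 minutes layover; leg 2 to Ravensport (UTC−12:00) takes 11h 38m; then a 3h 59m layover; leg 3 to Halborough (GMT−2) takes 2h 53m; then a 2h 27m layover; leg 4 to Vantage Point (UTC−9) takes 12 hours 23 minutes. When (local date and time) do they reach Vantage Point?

Convert departure to UTC: 11:31 AM − 10:00 = 1:31 AM UTC on Apr 18.
Add 9 hours 46 minutes leg 1 → 11:17 AM UTC.
Add 1 hour and 40 minutes layover in Hanoi → 12:57 PM UTC.
Add 11 hours and 38 minutes leg 2 → 12:35 AM UTC (Apr 19).
Add 3 hours and 59 minutes layover in Ravensport → 4:34 AM UTC.
Add 2 hours and 53 minutes leg 3 → 7:27 AM UTC.
Add 2 hours and 27 minutes layover in Halborough → 9:54 AM UTC.
Add 12 hours 23 minutes leg 4 → 10:17 PM UTC.
Vantage Point is UTC−9:00, so local arrival = 10:17 PM − 9:00 = 1:17 PM on Apr 19.

1:17 PM on April 19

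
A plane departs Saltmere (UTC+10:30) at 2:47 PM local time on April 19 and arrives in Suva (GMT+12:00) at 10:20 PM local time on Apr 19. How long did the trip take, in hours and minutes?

Suva is 1:30 ahead of Saltmere.
Clock-face elapsed time (ignoring zones) is 7 hours 33 minutes.
Actual elapsed = 7 hours 33 minutes − 1:30 = 6 hours 3 minutes.

6 hours 3 minutes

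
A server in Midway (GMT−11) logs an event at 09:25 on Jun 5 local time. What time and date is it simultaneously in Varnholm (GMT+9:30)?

In UTC: 09:25 + 11:00 = 20:25 on Jun 5.
Varnholm is UTC+9:30: 20:25 + 9:30 = 05:55 on Jun 6.

05:55 on June 6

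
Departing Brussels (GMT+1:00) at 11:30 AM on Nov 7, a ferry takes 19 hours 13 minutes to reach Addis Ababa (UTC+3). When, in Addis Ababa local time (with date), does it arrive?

8:43 AM on November 8

Addis Ababa is 2:00 ahead of Brussels.
After 19 hours 13 minutes it is 6:43 AM (Nov 8) in Brussels.
Shift by the zone difference: 6:43 AM + 2:00 = 8:43 AM on Nov 8 in Addis Ababa.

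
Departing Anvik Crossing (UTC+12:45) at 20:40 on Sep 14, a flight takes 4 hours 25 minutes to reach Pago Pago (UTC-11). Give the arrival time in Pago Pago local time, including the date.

Convert departure to UTC: 20:40 − 12:45 = 07:55 UTC on Sep 14.
Add 4 hours 25 minutes travel time → 12:20 UTC.
Pago Pago is UTC−11:00, so local arrival = 12:20 − 11:00 = 01:20 on Sep 14.

01:20 on Sep 14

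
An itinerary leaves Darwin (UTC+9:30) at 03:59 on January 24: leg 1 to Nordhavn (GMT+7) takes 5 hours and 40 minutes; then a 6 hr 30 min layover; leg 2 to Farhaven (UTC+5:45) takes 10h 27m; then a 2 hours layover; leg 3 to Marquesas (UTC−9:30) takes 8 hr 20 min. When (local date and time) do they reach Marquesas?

Convert departure to UTC: 03:59 − 9:30 = 18:29 UTC on Jan 23.
Add 5 hours and 40 minutes leg 1 → 00:09 UTC (Jan 24).
Add 6 hours and 30 minutes layover in Nordhavn → 06:39 UTC.
Add 10 hours and 27 minutes leg 2 → 17:06 UTC.
Add 2 hours layover in Farhaven → 19:06 UTC.
Add 8 hours and 20 minutes leg 3 → 03:26 UTC (Jan 25).
Marquesas is UTC−9:30, so local arrival = 03:26 − 9:30 = 17:56 on Jan 24.

17:56 on Jan 24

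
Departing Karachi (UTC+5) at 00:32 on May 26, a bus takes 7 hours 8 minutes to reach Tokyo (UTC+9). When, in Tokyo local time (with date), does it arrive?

Convert departure to UTC: 00:32 − 5:00 = 19:32 UTC on May 25.
Add 7 hours and 8 minutes travel time → 02:40 UTC (May 26).
Tokyo is UTC+9:00, so local arrival = 02:40 + 9:00 = 11:40 on May 26.

11:40 on May 26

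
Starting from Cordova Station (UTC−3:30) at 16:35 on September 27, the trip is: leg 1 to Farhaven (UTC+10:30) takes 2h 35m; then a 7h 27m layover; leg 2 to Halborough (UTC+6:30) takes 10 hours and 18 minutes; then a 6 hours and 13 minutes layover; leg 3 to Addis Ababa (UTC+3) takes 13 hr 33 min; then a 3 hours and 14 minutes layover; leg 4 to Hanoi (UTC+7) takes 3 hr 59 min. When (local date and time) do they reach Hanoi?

02:24 on September 30

Convert departure to UTC: 16:35 + 3:30 = 20:05 UTC on Sep 27.
Add 2 hours and 35 minutes leg 1 → 22:40 UTC.
Add 7 hours 27 minutes layover in Farhaven → 06:07 UTC (Sep 28).
Add 10 hours and 18 minutes leg 2 → 16:25 UTC.
Add 6 hours and 13 minutes layover in Halborough → 22:38 UTC.
Add 13 hours and 33 minutes leg 3 → 12:11 UTC (Sep 29).
Add 3 hours 14 minutes layover in Addis Ababa → 15:25 UTC.
Add 3 hours 59 minutes leg 4 → 19:24 UTC.
Hanoi is UTC+7:00, so local arrival = 19:24 + 7:00 = 02:24 on Sep 30.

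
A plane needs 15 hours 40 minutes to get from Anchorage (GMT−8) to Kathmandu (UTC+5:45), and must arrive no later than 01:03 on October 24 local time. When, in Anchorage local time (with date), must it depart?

Target arrival in UTC: 01:03 − 5:45 = 19:18 on Oct 23.
Subtract 15 hours 40 minutes → departure 03:38 UTC on Oct 23.
Anchorage is UTC−8:00: 03:38 − 8:00 = 19:38 on Oct 22.

19:38 on Oct 22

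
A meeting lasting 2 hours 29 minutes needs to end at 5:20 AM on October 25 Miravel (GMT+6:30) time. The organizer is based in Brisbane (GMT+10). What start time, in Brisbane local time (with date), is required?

Target end time in UTC: 5:20 AM − 6:30 = 10:50 PM on Oct 24.
Subtract 2 hours and 29 minutes → start 8:21 PM UTC on Oct 24.
Brisbane is UTC+10:00: 8:21 PM + 10:00 = 6:21 AM on Oct 25.

6:21 AM on October 25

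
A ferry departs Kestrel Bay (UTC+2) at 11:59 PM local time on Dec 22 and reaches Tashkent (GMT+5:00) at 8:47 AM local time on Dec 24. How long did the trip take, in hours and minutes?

Departure in UTC: 11:59 PM − 2:00 = 9:59 PM on Dec 22.
Arrival in UTC: 8:47 AM − 5:00 = 3:47 AM on Dec 24.
Elapsed = 3:47 AM − 9:59 PM (+2 days) = 29 hours 48 minutes.

29 hours 48 minutes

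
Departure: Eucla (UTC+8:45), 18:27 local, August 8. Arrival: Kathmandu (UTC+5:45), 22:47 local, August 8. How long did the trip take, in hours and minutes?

7 hours 20 minutes

Kathmandu is 3:00 behind Eucla.
Clock-face elapsed time (ignoring zones) is 4 hours 20 minutes.
Actual elapsed = 4 hours 20 minutes + 3:00 = 7 hours 20 minutes.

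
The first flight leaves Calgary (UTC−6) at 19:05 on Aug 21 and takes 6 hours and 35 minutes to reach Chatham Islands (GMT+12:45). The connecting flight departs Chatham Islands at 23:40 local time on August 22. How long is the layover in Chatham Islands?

Convert departure to UTC: 19:05 + 6:00 = 01:05 UTC on Aug 22.
Add 6 hours and 35 minutes flight time → 07:40 UTC.
Chatham Islands is UTC+12:45, so local arrival = 07:40 + 12:45 = 20:25 on Aug 22.
Layover = 23:40 − 20:25 = 3 hours 15 minutes.

3 hours 15 minutes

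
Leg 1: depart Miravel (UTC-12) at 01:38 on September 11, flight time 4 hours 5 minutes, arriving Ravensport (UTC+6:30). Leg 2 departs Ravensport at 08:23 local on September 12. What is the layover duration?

8 hours 10 minutes

Convert departure to UTC: 01:38 + 12:00 = 13:38 UTC on Sep 11.
Add 4 hours 5 minutes flight time → 17:43 UTC.
Ravensport is UTC+6:30, so local arrival = 17:43 + 6:30 = 00:13 on Sep 12.
Layover = 08:23 − 00:13 = 8 hours 10 minutes.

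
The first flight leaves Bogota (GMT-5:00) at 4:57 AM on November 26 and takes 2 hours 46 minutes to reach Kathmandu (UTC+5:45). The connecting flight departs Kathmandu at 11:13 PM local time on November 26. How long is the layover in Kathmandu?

Convert departure to UTC: 4:57 AM + 5:00 = 9:57 AM UTC on Nov 26.
Add 2 hours and 46 minutes flight time → 12:43 PM UTC.
Kathmandu is UTC+5:45, so local arrival = 12:43 PM + 5:45 = 6:28 PM on Nov 26.
Layover = 11:13 PM − 6:28 PM = 4 hours 45 minutes.

4 hours 45 minutes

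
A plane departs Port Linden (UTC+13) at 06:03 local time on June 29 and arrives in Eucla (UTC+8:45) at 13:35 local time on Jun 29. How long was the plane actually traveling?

Departure in UTC: 06:03 − 13:00 = 17:03 on Jun 28.
Arrival in UTC: 13:35 − 8:45 = 04:50 on Jun 29.
Elapsed = 04:50 − 17:03 (+1 day) = 11 hours 47 minutes.

11 hours 47 minutes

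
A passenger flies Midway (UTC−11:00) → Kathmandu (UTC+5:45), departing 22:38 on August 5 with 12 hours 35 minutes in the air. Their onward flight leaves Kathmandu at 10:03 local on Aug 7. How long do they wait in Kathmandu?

6 hours 5 minutes

Convert departure to UTC: 22:38 + 11:00 = 09:38 UTC on Aug 6.
Add 12 hours 35 minutes flight time → 22:13 UTC.
Kathmandu is UTC+5:45, so local arrival = 22:13 + 5:45 = 03:58 on Aug 7.
Layover = 10:03 − 03:58 = 6 hours 5 minutes.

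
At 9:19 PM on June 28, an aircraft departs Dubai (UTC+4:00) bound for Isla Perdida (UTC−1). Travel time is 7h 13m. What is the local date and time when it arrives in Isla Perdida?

Convert departure to UTC: 9:19 PM − 4:00 = 5:19 PM UTC on Jun 28.
Add 7 hours 13 minutes travel time → 12:32 AM UTC (Jun 29).
Isla Perdida is UTC−1:00, so local arrival = 12:32 AM − 1:00 = 11:32 PM on Jun 28.

11:32 PM on June 28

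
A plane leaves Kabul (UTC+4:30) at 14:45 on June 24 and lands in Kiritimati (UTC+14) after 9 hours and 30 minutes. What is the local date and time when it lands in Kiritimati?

09:45 on June 25

Convert departure to UTC: 14:45 − 4:30 = 10:15 UTC on Jun 24.
Add 9 hours 30 minutes travel time → 19:45 UTC.
Kiritimati is UTC+14:00, so local arrival = 19:45 + 14:00 = 09:45 on Jun 25.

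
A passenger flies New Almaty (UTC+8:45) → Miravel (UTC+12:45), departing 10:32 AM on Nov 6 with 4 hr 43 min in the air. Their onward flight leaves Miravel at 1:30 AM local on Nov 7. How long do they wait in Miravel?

6 hours 15 minutes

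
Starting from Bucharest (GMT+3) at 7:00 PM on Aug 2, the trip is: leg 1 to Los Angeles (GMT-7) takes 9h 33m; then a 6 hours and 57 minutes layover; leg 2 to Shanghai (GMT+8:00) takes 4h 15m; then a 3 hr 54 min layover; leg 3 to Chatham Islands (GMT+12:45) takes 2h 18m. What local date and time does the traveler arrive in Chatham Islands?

7:42 AM on August 4

Convert departure to UTC: 7:00 PM − 3:00 = 4:00 PM UTC on Aug 2.
Add 9 hours 33 minutes leg 1 → 1:33 AM UTC (Aug 3).
Add 6 hours 57 minutes layover in Los Angeles → 8:30 AM UTC.
Add 4 hours and 15 minutes leg 2 → 12:45 PM UTC.
Add 3 hours 54 minutes layover in Shanghai → 4:39 PM UTC.
Add 2 hours and 18 minutes leg 3 → 6:57 PM UTC.
Chatham Islands is UTC+12:45, so local arrival = 6:57 PM + 12:45 = 7:42 AM on Aug 4.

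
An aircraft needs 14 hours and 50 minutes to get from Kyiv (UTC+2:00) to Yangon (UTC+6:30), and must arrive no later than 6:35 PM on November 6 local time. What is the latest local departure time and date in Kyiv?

Target arrival in UTC: 6:35 PM − 6:30 = 12:05 PM on Nov 6.
Subtract 14 hours 50 minutes → departure 9:15 PM UTC on Nov 5.
Kyiv is UTC+2:00: 9:15 PM + 2:00 = 11:15 PM on Nov 5.

11:15 PM on Nov 5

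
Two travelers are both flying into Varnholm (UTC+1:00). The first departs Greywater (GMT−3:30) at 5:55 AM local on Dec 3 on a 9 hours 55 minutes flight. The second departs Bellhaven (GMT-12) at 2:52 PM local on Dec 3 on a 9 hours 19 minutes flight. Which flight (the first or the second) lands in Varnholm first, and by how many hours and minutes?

Flight 1 in UTC: 5:55 AM + 3:30 = 9:25 AM on Dec 3.
+9 hours 55 minutes → arrive 7:20 PM UTC on Dec 3.
Flight 2 in UTC: 2:52 PM + 12:00 = 2:52 AM on Dec 4.
+9 hours 19 minutes → arrive 12:11 PM UTC on Dec 4.
Flight 1 lands earlier by 16 hours 51 minutes.

the first, by 16 hours 51 minutes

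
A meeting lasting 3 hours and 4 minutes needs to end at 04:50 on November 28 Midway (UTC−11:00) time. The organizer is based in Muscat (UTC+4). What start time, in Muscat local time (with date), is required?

16:46 on Nov 28

Target end time in UTC: 04:50 + 11:00 = 15:50 on Nov 28.
Subtract 3 hours and 4 minutes → start 12:46 UTC on Nov 28.
Muscat is UTC+4:00: 12:46 + 4:00 = 16:46 on Nov 28.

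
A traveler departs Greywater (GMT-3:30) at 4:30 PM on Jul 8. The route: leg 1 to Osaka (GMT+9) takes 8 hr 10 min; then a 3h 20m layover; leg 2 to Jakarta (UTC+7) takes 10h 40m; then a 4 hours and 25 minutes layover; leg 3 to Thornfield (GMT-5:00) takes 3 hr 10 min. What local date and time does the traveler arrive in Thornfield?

8:45 PM on July 9

Convert departure to UTC: 4:30 PM + 3:30 = 8:00 PM UTC on Jul 8.
Add 8 hours and 10 minutes leg 1 → 4:10 AM UTC (Jul 9).
Add 3 hours 20 minutes layover in Osaka → 7:30 AM UTC.
Add 10 hours and 40 minutes leg 2 → 6:10 PM UTC.
Add 4 hours and 25 minutes layover in Jakarta → 10:35 PM UTC.
Add 3 hours and 10 minutes leg 3 → 1:45 AM UTC (Jul 10).
Thornfield is UTC−5:00, so local arrival = 1:45 AM − 5:00 = 8:45 PM on Jul 9.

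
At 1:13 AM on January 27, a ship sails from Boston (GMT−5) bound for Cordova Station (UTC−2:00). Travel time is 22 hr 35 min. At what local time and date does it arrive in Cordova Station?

Convert departure to UTC: 1:13 AM + 5:00 = 6:13 AM UTC on Jan 27.
Add 22 hours and 35 minutes travel time → 4:48 AM UTC (Jan 28).
Cordova Station is UTC−2:00, so local arrival = 4:48 AM − 2:00 = 2:48 AM on Jan 28.

2:48 AM on January 28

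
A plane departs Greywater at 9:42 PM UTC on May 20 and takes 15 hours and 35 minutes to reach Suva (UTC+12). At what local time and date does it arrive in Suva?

1:17 AM on May 22

Departure is given in UTC: 9:42 PM on May 20.
Add 15 hours and 35 minutes → 1:17 PM UTC (May 21).
Suva is UTC+12:00: 1:17 PM + 12:00 = 1:17 AM on May 22.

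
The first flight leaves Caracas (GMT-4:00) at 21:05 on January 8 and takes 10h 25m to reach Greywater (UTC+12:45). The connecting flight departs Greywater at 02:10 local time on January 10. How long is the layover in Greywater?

1 hour 55 minutes

Convert departure to UTC: 21:05 + 4:00 = 01:05 UTC on Jan 9.
Add 10 hours and 25 minutes flight time → 11:30 UTC.
Greywater is UTC+12:45, so local arrival = 11:30 + 12:45 = 00:15 on Jan 10.
Layover = 02:10 − 00:15 = 1 hour 55 minutes.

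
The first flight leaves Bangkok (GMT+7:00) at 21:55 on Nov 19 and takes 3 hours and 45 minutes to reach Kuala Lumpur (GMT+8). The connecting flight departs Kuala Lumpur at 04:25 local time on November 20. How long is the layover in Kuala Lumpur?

Convert departure to UTC: 21:55 − 7:00 = 14:55 UTC on Nov 19.
Add 3 hours and 45 minutes flight time → 18:40 UTC.
Kuala Lumpur is UTC+8:00, so local arrival = 18:40 + 8:00 = 02:40 on Nov 20.
Layover = 04:25 − 02:40 = 1 hour 45 minutes.

1 hour 45 minutes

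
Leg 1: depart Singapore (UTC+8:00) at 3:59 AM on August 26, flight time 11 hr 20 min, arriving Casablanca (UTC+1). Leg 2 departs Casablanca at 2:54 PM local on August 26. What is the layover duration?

6 hours 35 minutes

Convert departure to UTC: 3:59 AM − 8:00 = 7:59 PM UTC on Aug 25.
Add 11 hours 20 minutes flight time → 7:19 AM UTC (Aug 26).
Casablanca is UTC+1:00, so local arrival = 7:19 AM + 1:00 = 8:19 AM on Aug 26.
Layover = 2:54 PM − 8:19 AM = 6 hours 35 minutes.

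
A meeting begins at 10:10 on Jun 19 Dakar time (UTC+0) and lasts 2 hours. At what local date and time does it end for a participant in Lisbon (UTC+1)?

Lisbon is 1:00 ahead of Dakar.
After 2 hours it is 12:10 in Dakar.
Shift by the zone difference: 12:10 + 1:00 = 13:10 on Jun 19 in Lisbon.

13:10 on June 19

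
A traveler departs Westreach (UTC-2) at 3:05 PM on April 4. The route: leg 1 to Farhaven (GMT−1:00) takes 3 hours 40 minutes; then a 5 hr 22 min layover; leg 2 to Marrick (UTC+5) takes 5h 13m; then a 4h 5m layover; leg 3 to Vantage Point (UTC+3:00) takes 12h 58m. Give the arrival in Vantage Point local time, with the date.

3:23 AM on Apr 6

Convert departure to UTC: 3:05 PM + 2:00 = 5:05 PM UTC on Apr 4.
Add 3 hours 40 minutes leg 1 → 8:45 PM UTC.
Add 5 hours 22 minutes layover in Farhaven → 2:07 AM UTC (Apr 5).
Add 5 hours and 13 minutes leg 2 → 7:20 AM UTC.
Add 4 hours 5 minutes layover in Marrick → 11:25 AM UTC.
Add 12 hours and 58 minutes leg 3 → 12:23 AM UTC (Apr 6).
Vantage Point is UTC+3:00, so local arrival = 12:23 AM + 3:00 = 3:23 AM on Apr 6.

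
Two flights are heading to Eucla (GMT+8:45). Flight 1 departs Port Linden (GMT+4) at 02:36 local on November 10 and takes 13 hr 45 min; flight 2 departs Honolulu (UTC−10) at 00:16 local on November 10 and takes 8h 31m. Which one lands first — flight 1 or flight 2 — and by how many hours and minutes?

Flight 1 in UTC: 02:36 − 4:00 = 22:36 on Nov 9.
+13 hours 45 minutes → arrive 12:21 UTC on Nov 10.
Flight 2 in UTC: 00:16 + 10:00 = 10:16 on Nov 10.
+8 hours 31 minutes → arrive 18:47 UTC on Nov 10.
Flight 1 lands earlier by 6 hours 26 minutes.

the first, by 6 hours 26 minutes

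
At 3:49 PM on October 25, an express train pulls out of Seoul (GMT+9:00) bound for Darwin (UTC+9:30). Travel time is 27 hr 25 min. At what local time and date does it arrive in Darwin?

Convert departure to UTC: 3:49 PM − 9:00 = 6:49 AM UTC on Oct 25.
Add 27 hours and 25 minutes travel time → 10:14 AM UTC (Oct 26).
Darwin is UTC+9:30, so local arrival = 10:14 AM + 9:30 = 7:44 PM on Oct 26.

7:44 PM on October 26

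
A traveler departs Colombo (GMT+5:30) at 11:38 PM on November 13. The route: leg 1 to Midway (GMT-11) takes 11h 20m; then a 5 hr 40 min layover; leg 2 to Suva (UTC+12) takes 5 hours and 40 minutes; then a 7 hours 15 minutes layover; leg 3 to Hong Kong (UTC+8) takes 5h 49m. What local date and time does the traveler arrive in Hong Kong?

1:52 PM on November 15

Convert departure to UTC: 11:38 PM − 5:30 = 6:08 PM UTC on Nov 13.
Add 11 hours 20 minutes leg 1 → 5:28 AM UTC (Nov 14).
Add 5 hours and 40 minutes layover in Midway → 11:08 AM UTC.
Add 5 hours and 40 minutes leg 2 → 4:48 PM UTC.
Add 7 hours and 15 minutes layover in Suva → 12:03 AM UTC (Nov 15).
Add 5 hours 49 minutes leg 3 → 5:52 AM UTC.
Hong Kong is UTC+8:00, so local arrival = 5:52 AM + 8:00 = 1:52 PM on Nov 15.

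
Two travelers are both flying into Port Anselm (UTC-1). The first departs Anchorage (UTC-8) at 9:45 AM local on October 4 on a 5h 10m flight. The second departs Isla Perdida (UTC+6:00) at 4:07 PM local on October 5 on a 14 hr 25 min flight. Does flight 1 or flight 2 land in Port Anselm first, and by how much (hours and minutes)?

the first, by 25 hours 37 minutes

Flight 1 in UTC: 9:45 AM + 8:00 = 5:45 PM on Oct 4.
+5 hours 10 minutes → arrive 10:55 PM UTC on Oct 4.
Flight 2 in UTC: 4:07 PM − 6:00 = 10:07 AM on Oct 5.
+14 hours and 25 minutes → arrive 12:32 AM UTC on Oct 6.
Flight 1 lands earlier by 25 hours 37 minutes.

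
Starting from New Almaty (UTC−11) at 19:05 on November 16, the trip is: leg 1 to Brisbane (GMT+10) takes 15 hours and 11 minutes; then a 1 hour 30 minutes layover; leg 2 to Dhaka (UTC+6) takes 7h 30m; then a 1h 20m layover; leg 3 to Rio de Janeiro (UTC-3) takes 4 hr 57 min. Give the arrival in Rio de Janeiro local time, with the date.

Convert departure to UTC: 19:05 + 11:00 = 06:05 UTC on Nov 17.
Add 15 hours 11 minutes leg 1 → 21:16 UTC.
Add 1 hour 30 minutes layover in Brisbane → 22:46 UTC.
Add 7 hours 30 minutes leg 2 → 06:16 UTC (Nov 18).
Add 1 hour 20 minutes layover in Dhaka → 07:36 UTC.
Add 4 hours 57 minutes leg 3 → 12:33 UTC.
Rio de Janeiro is UTC−3:00, so local arrival = 12:33 − 3:00 = 09:33 on Nov 18.

09:33 on November 18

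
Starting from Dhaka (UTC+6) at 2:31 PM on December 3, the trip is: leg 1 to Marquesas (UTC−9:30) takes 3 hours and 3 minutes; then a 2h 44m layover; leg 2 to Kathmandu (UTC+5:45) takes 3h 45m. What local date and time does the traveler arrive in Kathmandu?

Convert departure to UTC: 2:31 PM − 6:00 = 8:31 AM UTC on Dec 3.
Add 3 hours and 3 minutes leg 1 → 11:34 AM UTC.
Add 2 hours and 44 minutes layover in Marquesas → 2:18 PM UTC.
Add 3 hours and 45 minutes leg 2 → 6:03 PM UTC.
Kathmandu is UTC+5:45, so local arrival = 6:03 PM + 5:45 = 11:48 PM on Dec 3.

11:48 PM on December 3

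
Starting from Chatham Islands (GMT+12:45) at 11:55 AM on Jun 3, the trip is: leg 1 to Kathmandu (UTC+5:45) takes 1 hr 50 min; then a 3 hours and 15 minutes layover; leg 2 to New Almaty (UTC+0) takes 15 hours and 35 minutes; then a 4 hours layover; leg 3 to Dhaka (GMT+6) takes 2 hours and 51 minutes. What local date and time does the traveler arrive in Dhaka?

Convert departure to UTC: 11:55 AM − 12:45 = 11:10 PM UTC on Jun 2.
Add 1 hour and 50 minutes leg 1 → 1:00 AM UTC (Jun 3).
Add 3 hours 15 minutes layover in Kathmandu → 4:15 AM UTC.
Add 15 hours 35 minutes leg 2 → 7:50 PM UTC.
Add 4 hours layover in New Almaty → 11:50 PM UTC.
Add 2 hours and 51 minutes leg 3 → 2:41 AM UTC (Jun 4).
Dhaka is UTC+6:00, so local arrival = 2:41 AM + 6:00 = 8:41 AM on Jun 4.

8:41 AM on Jun 4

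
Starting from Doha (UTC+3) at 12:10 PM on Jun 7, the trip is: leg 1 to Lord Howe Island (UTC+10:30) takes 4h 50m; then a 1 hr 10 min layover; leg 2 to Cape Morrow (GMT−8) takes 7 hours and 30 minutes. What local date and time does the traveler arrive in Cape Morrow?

2:40 PM on June 7

Convert departure to UTC: 12:10 PM − 3:00 = 9:10 AM UTC on Jun 7.
Add 4 hours 50 minutes leg 1 → 2:00 PM UTC.
Add 1 hour and 10 minutes layover in Lord Howe Island → 3:10 PM UTC.
Add 7 hours and 30 minutes leg 2 → 10:40 PM UTC.
Cape Morrow is UTC−8:00, so local arrival = 10:40 PM − 8:00 = 2:40 PM on Jun 7.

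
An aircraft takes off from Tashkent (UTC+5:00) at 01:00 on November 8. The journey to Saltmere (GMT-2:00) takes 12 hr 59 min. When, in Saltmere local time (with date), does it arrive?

Convert departure to UTC: 01:00 − 5:00 = 20:00 UTC on Nov 7.
Add 12 hours 59 minutes travel time → 08:59 UTC (Nov 8).
Saltmere is UTC−2:00, so local arrival = 08:59 − 2:00 = 06:59 on Nov 8.

06:59 on Nov 8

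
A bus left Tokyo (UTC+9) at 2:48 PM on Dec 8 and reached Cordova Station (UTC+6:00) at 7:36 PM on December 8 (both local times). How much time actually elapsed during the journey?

Departure in UTC: 2:48 PM − 9:00 = 5:48 AM on Dec 8.
Arrival in UTC: 7:36 PM − 6:00 = 1:36 PM on Dec 8.
Elapsed = 1:36 PM − 5:48 AM = 7 hours 48 minutes.

7 hours 48 minutes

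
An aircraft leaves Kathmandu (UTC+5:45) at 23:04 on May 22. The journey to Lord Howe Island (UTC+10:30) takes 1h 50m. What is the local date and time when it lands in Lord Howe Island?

05:39 on May 23

Lord Howe Island is 4:45 ahead of Kathmandu.
After 1 hour 50 minutes it is 00:54 (May 23) in Kathmandu.
Shift by the zone difference: 00:54 + 4:45 = 05:39 on May 23 in Lord Howe Island.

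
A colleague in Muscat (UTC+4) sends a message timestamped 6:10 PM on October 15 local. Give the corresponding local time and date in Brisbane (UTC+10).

In UTC: 6:10 PM − 4:00 = 2:10 PM on Oct 15.
Brisbane is UTC+10:00: 2:10 PM + 10:00 = 12:10 AM on Oct 16.

12:10 AM on October 16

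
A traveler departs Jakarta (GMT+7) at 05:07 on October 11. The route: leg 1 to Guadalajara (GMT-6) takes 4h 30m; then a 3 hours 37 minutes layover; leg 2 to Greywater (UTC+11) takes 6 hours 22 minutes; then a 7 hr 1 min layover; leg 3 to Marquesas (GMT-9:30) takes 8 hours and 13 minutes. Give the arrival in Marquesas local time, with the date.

Convert departure to UTC: 05:07 − 7:00 = 22:07 UTC on Oct 10.
Add 4 hours 30 minutes leg 1 → 02:37 UTC (Oct 11).
Add 3 hours and 37 minutes layover in Guadalajara → 06:14 UTC.
Add 6 hours and 22 minutes leg 2 → 12:36 UTC.
Add 7 hours and 1 minute layover in Greywater → 19:37 UTC.
Add 8 hours and 13 minutes leg 3 → 03:50 UTC (Oct 12).
Marquesas is UTC−9:30, so local arrival = 03:50 − 9:30 = 18:20 on Oct 11.

18:20 on Oct 11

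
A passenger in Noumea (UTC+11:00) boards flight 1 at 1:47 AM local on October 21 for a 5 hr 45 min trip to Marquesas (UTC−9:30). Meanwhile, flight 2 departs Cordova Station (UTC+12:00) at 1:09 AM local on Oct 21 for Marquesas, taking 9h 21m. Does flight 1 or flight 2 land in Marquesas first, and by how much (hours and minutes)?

Flight 1 in UTC: 1:47 AM − 11:00 = 2:47 PM on Oct 20.
+5 hours 45 minutes → arrive 8:32 PM UTC on Oct 20.
Flight 2 in UTC: 1:09 AM − 12:00 = 1:09 PM on Oct 20.
+9 hours 21 minutes → arrive 10:30 PM UTC on Oct 20.
Flight 1 lands earlier by 1 hour 58 minutes.

the first, by 1 hour 58 minutes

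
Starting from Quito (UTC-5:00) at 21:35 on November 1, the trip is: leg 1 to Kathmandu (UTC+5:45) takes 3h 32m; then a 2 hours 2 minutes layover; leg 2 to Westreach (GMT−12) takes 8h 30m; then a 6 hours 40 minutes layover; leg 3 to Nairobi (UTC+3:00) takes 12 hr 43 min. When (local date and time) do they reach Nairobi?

15:02 on November 3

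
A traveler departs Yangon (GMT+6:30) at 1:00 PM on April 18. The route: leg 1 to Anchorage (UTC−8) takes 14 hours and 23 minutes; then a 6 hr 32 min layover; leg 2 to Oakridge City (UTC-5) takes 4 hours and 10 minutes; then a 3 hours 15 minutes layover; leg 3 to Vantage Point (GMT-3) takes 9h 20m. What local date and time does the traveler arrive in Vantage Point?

5:10 PM on April 19

Convert departure to UTC: 1:00 PM − 6:30 = 6:30 AM UTC on Apr 18.
Add 14 hours and 23 minutes leg 1 → 8:53 PM UTC.
Add 6 hours 32 minutes layover in Anchorage → 3:25 AM UTC (Apr 19).
Add 4 hours and 10 minutes leg 2 → 7:35 AM UTC.
Add 3 hours and 15 minutes layover in Oakridge City → 10:50 AM UTC.
Add 9 hours and 20 minutes leg 3 → 8:10 PM UTC.
Vantage Point is UTC−3:00, so local arrival = 8:10 PM − 3:00 = 5:10 PM on Apr 19.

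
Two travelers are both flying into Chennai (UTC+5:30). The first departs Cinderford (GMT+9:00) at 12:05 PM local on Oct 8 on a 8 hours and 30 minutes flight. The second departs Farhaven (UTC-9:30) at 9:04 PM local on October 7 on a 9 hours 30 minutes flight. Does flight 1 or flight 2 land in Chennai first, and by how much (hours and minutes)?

the first, by 4 hours 29 minutes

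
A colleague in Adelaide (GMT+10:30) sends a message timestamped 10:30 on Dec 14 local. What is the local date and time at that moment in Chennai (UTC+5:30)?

05:30 on December 14

In UTC: 10:30 − 10:30 = 00:00 on Dec 14.
Chennai is UTC+5:30: 00:00 + 5:30 = 05:30 on Dec 14.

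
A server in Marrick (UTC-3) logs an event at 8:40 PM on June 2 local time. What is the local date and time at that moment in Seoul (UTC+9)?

In UTC: 8:40 PM + 3:00 = 11:40 PM on Jun 2.
Seoul is UTC+9:00: 11:40 PM + 9:00 = 8:40 AM on Jun 3.

8:40 AM on June 3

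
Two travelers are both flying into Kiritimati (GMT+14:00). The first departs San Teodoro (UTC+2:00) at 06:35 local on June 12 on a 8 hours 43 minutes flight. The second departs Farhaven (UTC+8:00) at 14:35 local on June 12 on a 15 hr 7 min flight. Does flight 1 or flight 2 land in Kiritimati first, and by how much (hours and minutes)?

the first, by 8 hours 24 minutes

Flight 1 in UTC: 06:35 − 2:00 = 04:35 on Jun 12.
+8 hours and 43 minutes → arrive 13:18 UTC on Jun 12.
Flight 2 in UTC: 14:35 − 8:00 = 06:35 on Jun 12.
+15 hours and 7 minutes → arrive 21:42 UTC on Jun 12.
Flight 1 lands earlier by 8 hours 24 minutes.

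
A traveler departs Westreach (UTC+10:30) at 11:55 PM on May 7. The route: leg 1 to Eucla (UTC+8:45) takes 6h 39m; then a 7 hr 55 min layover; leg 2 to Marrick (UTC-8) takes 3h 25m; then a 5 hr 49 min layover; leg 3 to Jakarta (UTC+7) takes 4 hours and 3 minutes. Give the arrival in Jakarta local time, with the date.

12:16 AM on May 9

Convert departure to UTC: 11:55 PM − 10:30 = 1:25 PM UTC on May 7.
Add 6 hours 39 minutes leg 1 → 8:04 PM UTC.
Add 7 hours and 55 minutes layover in Eucla → 3:59 AM UTC (May 8).
Add 3 hours 25 minutes leg 2 → 7:24 AM UTC.
Add 5 hours 49 minutes layover in Marrick → 1:13 PM UTC.
Add 4 hours and 3 minutes leg 3 → 5:16 PM UTC.
Jakarta is UTC+7:00, so local arrival = 5:16 PM + 7:00 = 12:16 AM on May 9.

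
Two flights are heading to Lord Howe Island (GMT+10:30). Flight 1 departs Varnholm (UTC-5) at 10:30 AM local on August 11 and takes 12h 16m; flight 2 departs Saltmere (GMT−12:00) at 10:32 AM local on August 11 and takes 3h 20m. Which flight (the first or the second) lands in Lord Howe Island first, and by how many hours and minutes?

Flight 1 in UTC: 10:30 AM + 5:00 = 3:30 PM on Aug 11.
+12 hours 16 minutes → arrive 3:46 AM UTC on Aug 12.
Flight 2 in UTC: 10:32 AM + 12:00 = 10:32 PM on Aug 11.
+3 hours and 20 minutes → arrive 1:52 AM UTC on Aug 12.
Flight 2 lands earlier by 1 hour 54 minutes.

the second, by 1 hour 54 minutes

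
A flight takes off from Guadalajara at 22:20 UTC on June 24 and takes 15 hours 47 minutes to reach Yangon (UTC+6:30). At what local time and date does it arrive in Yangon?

20:37 on June 25

Departure is given in UTC: 22:20 on Jun 24.
Add 15 hours 47 minutes → 14:07 UTC (Jun 25).
Yangon is UTC+6:30: 14:07 + 6:30 = 20:37 on Jun 25.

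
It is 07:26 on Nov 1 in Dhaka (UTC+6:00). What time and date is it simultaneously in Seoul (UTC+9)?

10:26 on November 1

Seoul is 3:00 ahead of Dhaka.
Shift by the zone difference: 07:26 + 3:00 = 10:26 on Nov 1 in Seoul.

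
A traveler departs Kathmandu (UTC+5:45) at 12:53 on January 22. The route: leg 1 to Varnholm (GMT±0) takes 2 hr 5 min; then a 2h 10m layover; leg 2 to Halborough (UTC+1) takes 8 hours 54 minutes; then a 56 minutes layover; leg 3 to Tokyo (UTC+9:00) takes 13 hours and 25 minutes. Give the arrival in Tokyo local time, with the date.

19:38 on Jan 23

Convert departure to UTC: 12:53 − 5:45 = 07:08 UTC on Jan 22.
Add 2 hours and 5 minutes leg 1 → 09:13 UTC.
Add 2 hours 10 minutes layover in Varnholm → 11:23 UTC.
Add 8 hours 54 minutes leg 2 → 20:17 UTC.
Add 56 minutes layover in Halborough → 21:13 UTC.
Add 13 hours 25 minutes leg 3 → 10:38 UTC (Jan 23).
Tokyo is UTC+9:00, so local arrival = 10:38 + 9:00 = 19:38 on Jan 23.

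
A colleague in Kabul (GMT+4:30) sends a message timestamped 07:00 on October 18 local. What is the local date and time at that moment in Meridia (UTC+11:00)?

13:30 on Oct 18

Meridia is 6:30 ahead of Kabul.
Shift by the zone difference: 07:00 + 6:30 = 13:30 on Oct 18 in Meridia.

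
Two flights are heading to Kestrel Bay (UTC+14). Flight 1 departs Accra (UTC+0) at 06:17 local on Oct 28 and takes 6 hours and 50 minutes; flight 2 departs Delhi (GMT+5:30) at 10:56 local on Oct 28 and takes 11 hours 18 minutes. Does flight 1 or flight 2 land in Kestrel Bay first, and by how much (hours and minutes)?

Flight 1 departs at 06:17 UTC (Oct 28).
+6 hours and 50 minutes → arrive 13:07 UTC on Oct 28.
Flight 2 in UTC: 10:56 − 5:30 = 05:26 on Oct 28.
+11 hours 18 minutes → arrive 16:44 UTC on Oct 28.
Flight 1 lands earlier by 3 hours 37 minutes.

the first, by 3 hours 37 minutes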